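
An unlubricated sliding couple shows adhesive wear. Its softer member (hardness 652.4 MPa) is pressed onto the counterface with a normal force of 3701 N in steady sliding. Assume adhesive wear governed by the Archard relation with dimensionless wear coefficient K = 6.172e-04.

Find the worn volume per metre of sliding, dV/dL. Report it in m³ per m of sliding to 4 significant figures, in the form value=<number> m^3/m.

Shown intermediates are rounded, and every step carries full float precision. Rounded once at the end to 4 significant digits.
Hardness H = 652.4 MPa = 6.524e+08 Pa.
SI base units throughout: W = 3701 N, H = 6.524e+08 Pa, K = 6.172e-04.
Sliding wear rate dV/dL = K·W/H (no L dependence): 6.172e-04 · 3701 / 6.524e+08 = 3.501e-09 m³/m.

value=3.501e-09 m^3/m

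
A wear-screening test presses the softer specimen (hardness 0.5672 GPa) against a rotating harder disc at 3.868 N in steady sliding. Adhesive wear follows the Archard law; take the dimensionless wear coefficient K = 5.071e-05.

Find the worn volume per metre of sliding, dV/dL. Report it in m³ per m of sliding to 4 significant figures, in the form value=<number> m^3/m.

value=3.458e-13 m^3/m

Intermediate values appear rounded. Every step maintains full float precision — one last rounding to four significant figures.
Hardness H = 0.5672 GPa = 5.672e+08 Pa.
Expressed in SI base units: W = 3.868 N, H = 5.672e+08 Pa, K = 5.071e-05.
Wear rate dV/dL = K·W/H (no L dependence): 5.071e-05 · 3.868 / 5.672e+08 = 3.458e-13 m³/m.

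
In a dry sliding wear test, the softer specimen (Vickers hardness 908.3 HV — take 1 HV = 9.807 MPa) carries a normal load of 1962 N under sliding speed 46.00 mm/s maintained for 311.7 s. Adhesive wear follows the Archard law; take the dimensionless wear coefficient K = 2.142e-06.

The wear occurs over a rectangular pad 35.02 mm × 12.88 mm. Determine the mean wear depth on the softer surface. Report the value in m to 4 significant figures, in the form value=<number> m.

The intermediates are shown rounded — the algebra holds full float precision. Rounded once at the end: 4 significant figures.
Sliding speed v = 46.00 mm/s = 0.04600 m/s. Sliding distance L = v·t = 0.04600 m/s × 311.7 s = 14.34 m.
Hardness H = 908.3 HV × 9.807 MPa/HV = 8908 MPa = 8.908e+09 Pa.
Pad sides 35.02 mm × 12.88 mm = 0.03502 m × 0.01288 m. Contact area A = 0.03502 m × 0.01288 m = 4.511e-04 m².
Working in SI base units: W = 1962 N, H = 8.908e+09 Pa, K = 2.142e-06.
Volume removed: V = K·W·L/H = 2.142e-06 · 1962 · 14.34 / 8.908e+09 = 6.765e-12 m³.
Depth of wear h = V/A = 6.765e-12 / 4.511e-04 = 1.500e-08 m.

value=1.500e-08 m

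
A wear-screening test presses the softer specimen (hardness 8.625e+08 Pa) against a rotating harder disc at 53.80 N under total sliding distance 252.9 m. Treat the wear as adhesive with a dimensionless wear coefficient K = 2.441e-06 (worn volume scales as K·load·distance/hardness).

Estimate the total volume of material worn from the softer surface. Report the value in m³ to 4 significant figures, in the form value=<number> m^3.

value=3.851e-11 m^3

The computation maintains full precision; shown intermediates are rounded; rounded just once: four significant figures.
SI base units throughout: W = 53.80 N, H = 8.625e+08 Pa, K = 2.441e-06.
Worn volume V = K·W·L/H = 2.441e-06 · 53.80 · 252.9 / 8.625e+08 = 3.851e-11 m³.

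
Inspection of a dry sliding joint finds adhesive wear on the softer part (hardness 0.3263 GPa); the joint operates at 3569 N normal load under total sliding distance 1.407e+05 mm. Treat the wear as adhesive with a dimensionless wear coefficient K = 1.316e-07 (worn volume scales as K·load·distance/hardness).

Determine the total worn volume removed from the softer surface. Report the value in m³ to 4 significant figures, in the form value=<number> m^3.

All arithmetic holds full precision; intermediate values appear rounded. Rounded once at the end: 4 significant figures.
Convert: The distance L = 1.407e+05 mm = 140.7 m.
Convert: Hardness H = 0.3263 GPa = 3.263e+08 Pa.
Collected in SI base units: W = 3569 N, H = 3.263e+08 Pa, K = 1.316e-07.
Archard volume V = K·W·L/H = 1.316e-07 · 3569 · 140.7 / 3.263e+08 = 2.025e-10 m³.

value=2.025e-10 m^3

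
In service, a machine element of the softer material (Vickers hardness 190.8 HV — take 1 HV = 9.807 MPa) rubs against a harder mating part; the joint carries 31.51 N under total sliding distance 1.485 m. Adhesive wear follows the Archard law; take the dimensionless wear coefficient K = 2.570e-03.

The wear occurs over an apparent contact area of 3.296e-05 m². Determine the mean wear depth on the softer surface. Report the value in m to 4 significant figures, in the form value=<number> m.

value=1.950e-06 m

Each operation holds exact precision. Shown intermediates are rounded, and a single final rounding: 4 significant figures.
Hardness H = 190.8 HV × 9.807 MPa/HV = 1871 MPa = 1.871e+09 Pa.
Restated in SI base units: W = 31.51 N, H = 1.871e+09 Pa, K = 2.570e-03.
Worn volume V = K·W·L/H = 2.570e-03 · 31.51 · 1.485 / 1.871e+09 = 6.427e-11 m³.
Wear depth h = V/A = 6.427e-11 / 3.296e-05 = 1.950e-06 m.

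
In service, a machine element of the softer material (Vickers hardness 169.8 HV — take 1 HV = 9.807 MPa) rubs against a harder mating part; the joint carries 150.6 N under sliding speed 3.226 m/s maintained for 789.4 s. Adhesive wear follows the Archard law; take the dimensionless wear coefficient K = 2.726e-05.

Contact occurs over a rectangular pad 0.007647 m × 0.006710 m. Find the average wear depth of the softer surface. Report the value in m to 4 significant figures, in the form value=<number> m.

Every step maintains full float precision. Intermediates are shown rounded. Rounded just once to four significant figures.
Convert: Sliding distance L = v·t = 3.226 m/s × 789.4 s = 2547 m.
Convert: Hardness H = 169.8 HV × 9.807 MPa/HV = 1665 MPa = 1.665e+09 Pa.
Convert: Contact area A = 0.007647 m × 0.006710 m = 5.131e-05 m².
SI base units throughout: W = 150.6 N, H = 1.665e+09 Pa, K = 2.726e-05.
Apply Archard: V = K·W·L/H = 2.726e-05 · 150.6 · 2547 / 1.665e+09 = 6.278e-09 m³.
Average depth h = V/A = 6.278e-09 / 5.131e-05 = 1.224e-04 m.

value=1.224e-04 m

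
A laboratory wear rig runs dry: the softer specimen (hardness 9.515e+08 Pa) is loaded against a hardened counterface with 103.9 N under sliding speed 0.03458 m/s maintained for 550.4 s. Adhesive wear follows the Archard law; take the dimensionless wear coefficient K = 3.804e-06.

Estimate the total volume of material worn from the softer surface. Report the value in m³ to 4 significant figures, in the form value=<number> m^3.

All working math runs at full precision; intermediate values are shown rounded; rounded just once, at four significant figures.
Distance covered L = v·t = 0.03458 m/s × 550.4 s = 19.03 m.
As SI base values: W = 103.9 N, H = 9.515e+08 Pa, K = 3.804e-06.
By Archard's law, V = K·W·L/H = 3.804e-06 · 103.9 · 19.03 / 9.515e+08 = 7.906e-12 m³.

value=7.906e-12 m^3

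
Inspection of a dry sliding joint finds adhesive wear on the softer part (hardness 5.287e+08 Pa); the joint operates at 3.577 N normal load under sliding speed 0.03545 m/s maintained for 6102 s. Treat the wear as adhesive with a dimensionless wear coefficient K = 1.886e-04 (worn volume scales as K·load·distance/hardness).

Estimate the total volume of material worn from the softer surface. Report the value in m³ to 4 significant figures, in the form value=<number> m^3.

Intermediates are displayed rounded. The algebra carries exact precision. Rounded just once to 4 significant digits.
Distance covered L = v·t = 0.03545 m/s × 6102 s = 216.3 m.
In SI base units: W = 3.577 N, H = 5.287e+08 Pa, K = 1.886e-04.
Volume removed: V = K·W·L/H = 1.886e-04 · 3.577 · 216.3 / 5.287e+08 = 2.760e-10 m³.

value=2.760e-10 m^3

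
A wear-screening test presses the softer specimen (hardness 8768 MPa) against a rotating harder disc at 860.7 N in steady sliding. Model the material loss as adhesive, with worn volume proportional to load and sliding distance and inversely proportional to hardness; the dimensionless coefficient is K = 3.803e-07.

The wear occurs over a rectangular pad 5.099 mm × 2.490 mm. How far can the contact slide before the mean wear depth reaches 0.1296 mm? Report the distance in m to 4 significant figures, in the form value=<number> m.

value=4.408e+04 m

Intermediates appear rounded — the computation maintains full float precision. Rounded once at the end to four significant figures.
Convert: Hardness H = 8768 MPa = 8.768e+09 Pa.
Convert: Pad sides 5.099 mm × 2.490 mm = 0.005099 m × 0.002490 m. Contact area A = 0.005099 m × 0.002490 m = 1.270e-05 m².
Convert: Depth limit h_lim = 0.1296 mm = 1.296e-04 m.
Expressed in SI base units: W = 860.7 N, H = 8.768e+09 Pa, K = 3.803e-07.
At the depth limit, V_lim = h_lim·A = 1.296e-04 · 1.270e-05 = 1.645e-09 m³.
Sliding life L = V_lim·H/(K·W) = 1.645e-09 · 8.768e+09 / (3.803e-07 · 860.7) = 4.408e+04 m.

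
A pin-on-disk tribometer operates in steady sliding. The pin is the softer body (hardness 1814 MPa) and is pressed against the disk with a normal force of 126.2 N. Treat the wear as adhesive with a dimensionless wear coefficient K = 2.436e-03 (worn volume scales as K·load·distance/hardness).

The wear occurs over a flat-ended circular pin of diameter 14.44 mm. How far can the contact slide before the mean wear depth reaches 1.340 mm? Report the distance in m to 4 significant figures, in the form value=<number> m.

value=1295 m

Intermediates appear rounded; each operation runs at full precision; rounded just once: four significant digits.
Hardness H = 1814 MPa = 1.814e+09 Pa.
Pin diameter d = 14.44 mm = 0.01444 m. Contact area A = π·d²/4 = π·(0.01444 m)²/4 = 1.638e-04 m².
Depth limit h_lim = 1.340 mm = 0.001340 m.
In SI base units, W = 126.2 N, H = 1.814e+09 Pa, K = 2.436e-03.
At the depth limit, V_lim = h_lim·A = 0.001340 · 1.638e-04 = 2.194e-07 m³.
Inverting, life L = V_lim·H/(K·W) = 2.194e-07 · 1.814e+09 / (2.436e-03 · 126.2) = 1295 m.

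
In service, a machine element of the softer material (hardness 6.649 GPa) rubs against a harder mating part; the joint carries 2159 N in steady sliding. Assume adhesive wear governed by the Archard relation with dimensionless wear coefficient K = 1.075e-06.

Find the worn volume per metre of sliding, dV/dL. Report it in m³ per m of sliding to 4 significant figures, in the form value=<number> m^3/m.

value=3.491e-13 m^3/m

Each operation carries exact precision. Intermediate values are displayed rounded, and rounded just once to 4 significant figures.
Hardness H = 6.649 GPa = 6.649e+09 Pa.
Working in SI base units: W = 2159 N, H = 6.649e+09 Pa, K = 1.075e-06.
Rate of wear dV/dL = K·W/H — distance-free: 1.075e-06 · 2159 / 6.649e+09 = 3.491e-13 m³/m.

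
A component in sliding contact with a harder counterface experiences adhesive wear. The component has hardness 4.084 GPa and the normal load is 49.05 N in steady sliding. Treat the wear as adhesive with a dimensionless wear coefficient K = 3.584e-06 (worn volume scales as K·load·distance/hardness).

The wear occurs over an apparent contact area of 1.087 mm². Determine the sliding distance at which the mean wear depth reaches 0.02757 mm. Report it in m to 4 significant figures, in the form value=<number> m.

All working math maintains full float precision, and the intermediates are displayed rounded, and one last rounding, at four significant figures.
Convert: Hardness H = 4.084 GPa = 4.084e+09 Pa.
Convert: Contact area A = 1.087 mm² = 1.087e-06 m².
Convert: Depth limit h_lim = 0.02757 mm = 2.757e-05 m.
Working in SI base units: W = 49.05 N, H = 4.084e+09 Pa, K = 3.584e-06.
Limit volume V_lim = h_lim·A = 2.757e-05 · 1.087e-06 = 2.997e-11 m³.
Inverting, life L = V_lim·H/(K·W) = 2.997e-11 · 4.084e+09 / (3.584e-06 · 49.05) = 696.2 m.

value=696.2 m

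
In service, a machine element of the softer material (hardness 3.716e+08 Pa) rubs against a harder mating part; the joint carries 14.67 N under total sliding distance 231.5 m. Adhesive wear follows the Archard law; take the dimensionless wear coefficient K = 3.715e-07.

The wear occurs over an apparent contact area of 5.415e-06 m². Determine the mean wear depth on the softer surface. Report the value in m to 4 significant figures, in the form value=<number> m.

value=6.270e-07 m

The intermediates are printed rounded, and all working math keeps full float precision, and a lone final rounding: 4 significant figures.
In SI base units: W = 14.67 N, H = 3.716e+08 Pa, K = 3.715e-07.
Archard volume V = K·W·L/H = 3.715e-07 · 14.67 · 231.5 / 3.716e+08 = 3.395e-12 m³.
Wear depth h = V/A = 3.395e-12 / 5.415e-06 = 6.270e-07 m.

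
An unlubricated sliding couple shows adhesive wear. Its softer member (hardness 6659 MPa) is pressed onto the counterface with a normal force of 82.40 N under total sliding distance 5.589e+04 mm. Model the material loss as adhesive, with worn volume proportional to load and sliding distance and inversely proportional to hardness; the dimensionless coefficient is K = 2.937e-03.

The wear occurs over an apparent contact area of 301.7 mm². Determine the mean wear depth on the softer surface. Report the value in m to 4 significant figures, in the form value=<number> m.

value=6.733e-06 m

The computation runs at full float precision; quoted intermediates are rounded. Rounded once at the end, at four significant digits.
Convert: Distance L = 5.589e+04 mm = 55.89 m.
Convert: Hardness H = 6659 MPa = 6.659e+09 Pa.
Convert: Contact area A = 301.7 mm² = 3.017e-04 m².
Collected in SI base units: W = 82.40 N, H = 6.659e+09 Pa, K = 2.937e-03.
By Archard's law, V = K·W·L/H = 2.937e-03 · 82.40 · 55.89 / 6.659e+09 = 2.031e-09 m³.
Depth h = V/A = 2.031e-09 / 3.017e-04 = 6.733e-06 m.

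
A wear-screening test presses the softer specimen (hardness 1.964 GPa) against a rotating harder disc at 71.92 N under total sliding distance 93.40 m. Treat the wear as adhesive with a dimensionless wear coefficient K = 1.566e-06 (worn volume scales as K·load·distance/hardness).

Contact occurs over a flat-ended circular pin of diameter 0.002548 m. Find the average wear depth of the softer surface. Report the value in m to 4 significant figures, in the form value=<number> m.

value=1.050e-06 m

Intermediate values are shown rounded, and all arithmetic keeps exact precision — a lone final rounding to four significant digits.
Convert: Hardness H = 1.964 GPa = 1.964e+09 Pa.
Convert: Contact area A = π·d²/4 = π·(0.002548 m)²/4 = 5.099e-06 m².
In SI base units, W = 71.92 N, H = 1.964e+09 Pa, K = 1.566e-06.
By Archard's law, V = K·W·L/H = 1.566e-06 · 71.92 · 93.40 / 1.964e+09 = 5.356e-12 m³.
Average depth h = V/A = 5.356e-12 / 5.099e-06 = 1.050e-06 m.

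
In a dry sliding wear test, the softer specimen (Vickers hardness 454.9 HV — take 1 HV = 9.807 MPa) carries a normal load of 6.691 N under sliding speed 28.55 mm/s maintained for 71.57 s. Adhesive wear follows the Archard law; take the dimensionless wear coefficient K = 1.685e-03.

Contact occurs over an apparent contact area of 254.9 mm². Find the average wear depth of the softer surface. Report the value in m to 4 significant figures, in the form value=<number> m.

The intermediates are shown rounded. Every step runs at full precision, and one last rounding: 4 significant digits.
Convert: Sliding speed v = 28.55 mm/s = 0.02855 m/s. Path length L = v·t = 0.02855 m/s × 71.57 s = 2.043 m.
Convert: Hardness H = 454.9 HV × 9.807 MPa/HV = 4461 MPa = 4.461e+09 Pa.
Convert: Contact area A = 254.9 mm² = 2.549e-04 m².
As SI base values: W = 6.691 N, H = 4.461e+09 Pa, K = 1.685e-03.
Archard volume V = K·W·L/H = 1.685e-03 · 6.691 · 2.043 / 4.461e+09 = 5.164e-12 m³.
Mean depth h = V/A = 5.164e-12 / 2.549e-04 = 2.026e-08 m.

value=2.026e-08 m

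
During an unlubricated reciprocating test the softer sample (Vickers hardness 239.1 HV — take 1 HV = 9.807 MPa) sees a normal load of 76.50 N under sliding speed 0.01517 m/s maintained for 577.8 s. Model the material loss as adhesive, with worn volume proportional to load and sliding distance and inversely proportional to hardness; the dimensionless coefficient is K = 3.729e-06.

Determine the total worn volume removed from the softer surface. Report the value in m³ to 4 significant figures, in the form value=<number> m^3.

value=1.066e-12 m^3

All arithmetic runs at full float precision — quoted intermediates are rounded. Rounded just once: 4 significant digits.
Convert: Path length L = v·t = 0.01517 m/s × 577.8 s = 8.765 m.
Convert: Hardness H = 239.1 HV × 9.807 MPa/HV = 2345 MPa = 2.345e+09 Pa.
Collected in SI base units: W = 76.50 N, H = 2.345e+09 Pa, K = 3.729e-06.
The Archard volume V = K·W·L/H = 3.729e-06 · 76.50 · 8.765 / 2.345e+09 = 1.066e-12 m³.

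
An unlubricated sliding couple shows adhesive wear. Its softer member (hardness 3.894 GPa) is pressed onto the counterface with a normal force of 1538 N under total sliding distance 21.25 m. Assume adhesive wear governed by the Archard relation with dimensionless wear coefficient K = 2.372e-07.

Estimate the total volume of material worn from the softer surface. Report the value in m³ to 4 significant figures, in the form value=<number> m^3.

Printed values are rounded, and each operation holds full float precision, and a single final rounding: 4 significant figures.
Hardness H = 3.894 GPa = 3.894e+09 Pa.
SI base units throughout: W = 1538 N, H = 3.894e+09 Pa, K = 2.372e-07.
Worn volume V = K·W·L/H = 2.372e-07 · 1538 · 21.25 / 3.894e+09 = 1.991e-12 m³.

value=1.991e-12 m^3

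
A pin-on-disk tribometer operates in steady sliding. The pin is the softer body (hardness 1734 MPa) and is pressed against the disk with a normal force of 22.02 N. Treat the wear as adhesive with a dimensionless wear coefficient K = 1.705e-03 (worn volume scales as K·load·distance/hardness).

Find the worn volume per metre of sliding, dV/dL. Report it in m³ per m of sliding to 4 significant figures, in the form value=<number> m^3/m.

The algebra keeps exact precision, and intermediate values are displayed rounded — rounded once at the end: 4 significant digits.
Hardness H = 1734 MPa = 1.734e+09 Pa.
In SI base units, W = 22.02 N, H = 1.734e+09 Pa, K = 1.705e-03.
The wear rate dV/dL = K·W/H, so: 1.705e-03 · 22.02 / 1.734e+09 = 2.165e-11 m³/m.

value=2.165e-11 m^3/m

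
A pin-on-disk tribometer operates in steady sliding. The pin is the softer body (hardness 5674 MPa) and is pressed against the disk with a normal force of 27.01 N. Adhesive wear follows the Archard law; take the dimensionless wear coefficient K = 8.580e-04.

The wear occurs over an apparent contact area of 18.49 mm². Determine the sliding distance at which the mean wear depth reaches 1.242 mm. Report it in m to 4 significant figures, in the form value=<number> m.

value=5623 m

The intermediates appear rounded. The algebra keeps exact precision; one last rounding, at 4 significant digits.
Convert: Hardness H = 5674 MPa = 5.674e+09 Pa.
Convert: Contact area A = 18.49 mm² = 1.849e-05 m².
Convert: Depth limit h_lim = 1.242 mm = 0.001242 m.
SI base units throughout: W = 27.01 N, H = 5.674e+09 Pa, K = 8.580e-04.
Allowed volume V_lim = h_lim·A = 0.001242 · 1.849e-05 = 2.296e-08 m³.
So the life L = V_lim·H/(K·W) = 2.296e-08 · 5.674e+09 / (8.580e-04 · 27.01) = 5623 m.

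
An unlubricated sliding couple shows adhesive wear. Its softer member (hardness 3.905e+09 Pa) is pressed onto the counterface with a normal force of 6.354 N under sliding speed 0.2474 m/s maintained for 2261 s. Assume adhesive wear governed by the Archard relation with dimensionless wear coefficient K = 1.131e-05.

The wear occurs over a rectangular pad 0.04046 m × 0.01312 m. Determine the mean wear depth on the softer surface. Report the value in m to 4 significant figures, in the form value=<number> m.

Intermediate values are displayed rounded — the computation keeps full precision. Rounded just once: four significant figures.
The distance L = v·t = 0.2474 m/s × 2261 s = 559.4 m.
Contact area A = 0.04046 m × 0.01312 m = 5.308e-04 m².
As SI base values: W = 6.354 N, H = 3.905e+09 Pa, K = 1.131e-05.
Archard relation: V = K·W·L/H = 1.131e-05 · 6.354 · 559.4 / 3.905e+09 = 1.029e-11 m³.
Mean wear depth h = V/A = 1.029e-11 / 5.308e-04 = 1.939e-08 m.

value=1.939e-08 m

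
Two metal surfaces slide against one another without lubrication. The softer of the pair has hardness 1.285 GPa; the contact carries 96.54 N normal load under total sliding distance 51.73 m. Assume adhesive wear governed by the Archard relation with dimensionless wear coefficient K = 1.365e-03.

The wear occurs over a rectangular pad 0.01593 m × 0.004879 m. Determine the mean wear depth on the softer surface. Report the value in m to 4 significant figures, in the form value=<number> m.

Intermediates appear rounded. All arithmetic holds full precision; a single final rounding: 4 significant figures.
Convert: Hardness H = 1.285 GPa = 1.285e+09 Pa.
Convert: Contact area A = 0.01593 m × 0.004879 m = 7.772e-05 m².
SI base units throughout: W = 96.54 N, H = 1.285e+09 Pa, K = 1.365e-03.
Archard relation: V = K·W·L/H = 1.365e-03 · 96.54 · 51.73 / 1.285e+09 = 5.305e-09 m³.
Mean wear depth h = V/A = 5.305e-09 / 7.772e-05 = 6.825e-05 m.

value=6.825e-05 m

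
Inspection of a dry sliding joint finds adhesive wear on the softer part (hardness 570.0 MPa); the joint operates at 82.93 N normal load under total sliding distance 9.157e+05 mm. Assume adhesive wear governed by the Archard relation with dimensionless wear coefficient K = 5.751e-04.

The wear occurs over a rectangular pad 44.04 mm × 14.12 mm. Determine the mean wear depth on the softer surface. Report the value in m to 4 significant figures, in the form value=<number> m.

Quoted intermediates are rounded. Each operation holds full float precision, and one last rounding to 4 significant figures.
Convert: Sliding distance L = 9.157e+05 mm = 915.7 m.
Convert: Hardness H = 570.0 MPa = 5.700e+08 Pa.
Convert: Pad sides 44.04 mm × 14.12 mm = 0.04404 m × 0.01412 m. Contact area A = 0.04404 m × 0.01412 m = 6.218e-04 m².
Expressed in SI base units: W = 82.93 N, H = 5.700e+08 Pa, K = 5.751e-04.
Archard relation: V = K·W·L/H = 5.751e-04 · 82.93 · 915.7 / 5.700e+08 = 7.662e-08 m³.
Mean wear depth h = V/A = 7.662e-08 / 6.218e-04 = 1.232e-04 m.

value=1.232e-04 m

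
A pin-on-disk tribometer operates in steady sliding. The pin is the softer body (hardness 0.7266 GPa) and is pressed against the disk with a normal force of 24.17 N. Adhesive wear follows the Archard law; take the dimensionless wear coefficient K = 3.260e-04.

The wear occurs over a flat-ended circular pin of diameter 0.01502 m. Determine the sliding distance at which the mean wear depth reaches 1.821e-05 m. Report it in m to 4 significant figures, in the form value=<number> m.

value=297.5 m

All arithmetic maintains exact precision; printed values are rounded. Rounded just once to 4 significant digits.
Hardness H = 0.7266 GPa = 7.266e+08 Pa.
Contact area A = π·d²/4 = π·(0.01502 m)²/4 = 1.772e-04 m².
Working in SI base units: W = 24.17 N, H = 7.266e+08 Pa, K = 3.260e-04.
Wearable volume V_lim = h_lim·A = 1.821e-05 · 1.772e-04 = 3.227e-09 m³.
Thus life L = V_lim·H/(K·W) = 3.227e-09 · 7.266e+08 / (3.260e-04 · 24.17) = 297.5 m.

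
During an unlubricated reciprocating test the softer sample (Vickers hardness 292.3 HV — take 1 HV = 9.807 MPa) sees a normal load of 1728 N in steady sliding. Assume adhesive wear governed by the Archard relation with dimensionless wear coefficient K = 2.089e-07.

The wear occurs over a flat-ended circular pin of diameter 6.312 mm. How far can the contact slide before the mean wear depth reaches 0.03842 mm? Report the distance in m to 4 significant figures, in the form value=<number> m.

All arithmetic maintains full precision, and intermediates are printed rounded; one final rounding: 4 significant digits.
Convert: Hardness H = 292.3 HV × 9.807 MPa/HV = 2867 MPa = 2.867e+09 Pa.
Convert: Pin diameter d = 6.312 mm = 0.006312 m. Contact area A = π·d²/4 = π·(0.006312 m)²/4 = 3.129e-05 m².
Convert: Depth limit h_lim = 0.03842 mm = 3.842e-05 m.
As SI base values: W = 1728 N, H = 2.867e+09 Pa, K = 2.089e-07.
Permissible volume V_lim = h_lim·A = 3.842e-05 · 3.129e-05 = 1.202e-09 m³.
Sliding life L = V_lim·H/(K·W) = 1.202e-09 · 2.867e+09 / (2.089e-07 · 1728) = 9547 m.

value=9547 m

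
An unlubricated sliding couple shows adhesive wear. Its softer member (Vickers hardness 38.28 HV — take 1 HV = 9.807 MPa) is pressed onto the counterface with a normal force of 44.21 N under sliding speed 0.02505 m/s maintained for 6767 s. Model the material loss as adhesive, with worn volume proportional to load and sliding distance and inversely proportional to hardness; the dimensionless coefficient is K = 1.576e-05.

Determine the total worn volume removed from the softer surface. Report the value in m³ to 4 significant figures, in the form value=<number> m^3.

The intermediates are printed rounded, and the computation keeps exact precision. Rounded just once to 4 significant figures.
Convert: Distance L = v·t = 0.02505 m/s × 6767 s = 169.5 m.
Convert: Hardness H = 38.28 HV × 9.807 MPa/HV = 375.4 MPa = 3.754e+08 Pa.
Restated in SI base units: W = 44.21 N, H = 3.754e+08 Pa, K = 1.576e-05.
Volume removed: V = K·W·L/H = 1.576e-05 · 44.21 · 169.5 / 3.754e+08 = 3.146e-10 m³.

value=3.146e-10 m^3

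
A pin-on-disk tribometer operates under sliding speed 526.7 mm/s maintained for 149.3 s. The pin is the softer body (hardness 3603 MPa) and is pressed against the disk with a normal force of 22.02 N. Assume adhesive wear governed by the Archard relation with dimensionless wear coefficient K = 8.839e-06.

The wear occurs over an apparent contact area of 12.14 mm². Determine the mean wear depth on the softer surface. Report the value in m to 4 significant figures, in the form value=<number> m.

value=3.499e-07 m

The algebra keeps full precision — intermediate values are printed rounded, and one final rounding to 4 significant figures.
Convert: Sliding speed v = 526.7 mm/s = 0.5267 m/s. Total distance L = v·t = 0.5267 m/s × 149.3 s = 78.64 m.
Convert: Hardness H = 3603 MPa = 3.603e+09 Pa.
Convert: Contact area A = 12.14 mm² = 1.214e-05 m².
SI base units throughout: W = 22.02 N, H = 3.603e+09 Pa, K = 8.839e-06.
Archard relation: V = K·W·L/H = 8.839e-06 · 22.02 · 78.64 / 3.603e+09 = 4.248e-12 m³.
Wear depth h = V/A = 4.248e-12 / 1.214e-05 = 3.499e-07 m.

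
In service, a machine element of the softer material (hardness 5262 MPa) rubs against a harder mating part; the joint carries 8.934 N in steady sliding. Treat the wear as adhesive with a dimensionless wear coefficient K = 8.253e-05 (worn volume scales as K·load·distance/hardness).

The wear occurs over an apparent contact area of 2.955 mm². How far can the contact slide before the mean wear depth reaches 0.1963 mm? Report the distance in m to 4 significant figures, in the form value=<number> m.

value=4140 m

Displayed values are rounded; each operation runs at full precision — rounded just once: 4 significant figures.
Hardness H = 5262 MPa = 5.262e+09 Pa.
Contact area A = 2.955 mm² = 2.955e-06 m².
Depth limit h_lim = 0.1963 mm = 1.963e-04 m.
Restated in SI base units: W = 8.934 N, H = 5.262e+09 Pa, K = 8.253e-05.
At the depth limit, V_lim = h_lim·A = 1.963e-04 · 2.955e-06 = 5.801e-10 m³.
Life L = V_lim·H/(K·W) = 5.801e-10 · 5.262e+09 / (8.253e-05 · 8.934) = 4140 m.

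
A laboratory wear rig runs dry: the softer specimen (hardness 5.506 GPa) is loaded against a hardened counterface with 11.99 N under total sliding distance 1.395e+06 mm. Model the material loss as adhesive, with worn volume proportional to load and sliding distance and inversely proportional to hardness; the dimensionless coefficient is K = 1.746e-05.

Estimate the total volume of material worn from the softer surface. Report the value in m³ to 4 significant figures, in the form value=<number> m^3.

value=5.304e-11 m^3

All working math maintains full float precision, and the intermediates are shown rounded — one last rounding, at four significant digits.
Total distance L = 1.395e+06 mm = 1395 m.
Hardness H = 5.506 GPa = 5.506e+09 Pa.
SI base units throughout: W = 11.99 N, H = 5.506e+09 Pa, K = 1.746e-05.
Wear volume V = K·W·L/H = 1.746e-05 · 11.99 · 1395 / 5.506e+09 = 5.304e-11 m³.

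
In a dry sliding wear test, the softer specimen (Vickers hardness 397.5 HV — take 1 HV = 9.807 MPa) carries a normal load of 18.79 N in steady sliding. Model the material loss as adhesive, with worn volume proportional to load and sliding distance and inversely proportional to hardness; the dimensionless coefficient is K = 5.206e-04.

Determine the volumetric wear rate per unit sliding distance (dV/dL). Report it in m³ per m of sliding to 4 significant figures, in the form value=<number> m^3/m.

Intermediates are displayed rounded — every step holds full float precision, and a single final rounding: 4 significant figures.
Hardness H = 397.5 HV × 9.807 MPa/HV = 3898 MPa = 3.898e+09 Pa.
Restated in SI base units: W = 18.79 N, H = 3.898e+09 Pa, K = 5.206e-04.
Wear rate dV/dL = K·W/H: 5.206e-04 · 18.79 / 3.898e+09 = 2.509e-12 m³/m.

value=2.509e-12 m^3/m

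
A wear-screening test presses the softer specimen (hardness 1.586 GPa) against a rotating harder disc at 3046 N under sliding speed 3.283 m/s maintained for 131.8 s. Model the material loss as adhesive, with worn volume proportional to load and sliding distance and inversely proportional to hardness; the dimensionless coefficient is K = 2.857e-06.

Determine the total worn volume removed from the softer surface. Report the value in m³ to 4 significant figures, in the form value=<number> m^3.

value=2.374e-09 m^3

Every step keeps full float precision; intermediates appear rounded; rounded once at the end: 4 significant figures.
Distance L = v·t = 3.283 m/s × 131.8 s = 432.7 m.
Hardness H = 1.586 GPa = 1.586e+09 Pa.
SI base units throughout: W = 3046 N, H = 1.586e+09 Pa, K = 2.857e-06.
Apply Archard: V = K·W·L/H = 2.857e-06 · 3046 · 432.7 / 1.586e+09 = 2.374e-09 m³.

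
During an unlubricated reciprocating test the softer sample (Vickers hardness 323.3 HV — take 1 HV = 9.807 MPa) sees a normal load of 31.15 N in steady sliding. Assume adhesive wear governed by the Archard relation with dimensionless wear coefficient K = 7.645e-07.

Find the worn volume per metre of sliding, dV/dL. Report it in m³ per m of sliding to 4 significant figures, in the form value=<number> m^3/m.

Every step keeps full float precision; intermediate values are shown rounded — rounded just once: four significant digits.
Convert: Hardness H = 323.3 HV × 9.807 MPa/HV = 3171 MPa = 3.171e+09 Pa.
Restated in SI base units: W = 31.15 N, H = 3.171e+09 Pa, K = 7.645e-07.
Volumetric rate dV/dL = K·W/H (independent of L): 7.645e-07 · 31.15 / 3.171e+09 = 7.511e-15 m³/m.

value=7.511e-15 m^3/m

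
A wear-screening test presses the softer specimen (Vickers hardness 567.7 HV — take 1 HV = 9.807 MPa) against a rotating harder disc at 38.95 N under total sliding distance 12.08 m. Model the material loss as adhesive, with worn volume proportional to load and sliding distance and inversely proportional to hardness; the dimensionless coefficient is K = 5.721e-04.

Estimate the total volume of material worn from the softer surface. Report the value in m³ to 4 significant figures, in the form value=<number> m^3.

Every step maintains full float precision; the intermediates are shown rounded, and a lone final rounding to four significant figures.
Hardness H = 567.7 HV × 9.807 MPa/HV = 5567 MPa = 5.567e+09 Pa.
Collected in SI base units: W = 38.95 N, H = 5.567e+09 Pa, K = 5.721e-04.
Volume removed: V = K·W·L/H = 5.721e-04 · 38.95 · 12.08 / 5.567e+09 = 4.835e-11 m³.

value=4.835e-11 m^3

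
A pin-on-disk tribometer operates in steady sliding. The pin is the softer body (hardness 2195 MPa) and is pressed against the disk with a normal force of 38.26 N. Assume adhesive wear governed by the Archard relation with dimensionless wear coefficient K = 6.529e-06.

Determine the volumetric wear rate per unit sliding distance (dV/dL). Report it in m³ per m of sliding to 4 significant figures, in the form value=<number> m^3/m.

Intermediates are shown rounded, and all arithmetic carries full precision; a lone final rounding: four significant digits.
Convert: Hardness H = 2195 MPa = 2.195e+09 Pa.
Collected in SI base units: W = 38.26 N, H = 2.195e+09 Pa, K = 6.529e-06.
The wear rate dV/dL = K·W/H (independent of L): 6.529e-06 · 38.26 / 2.195e+09 = 1.138e-13 m³/m.

value=1.138e-13 m^3/m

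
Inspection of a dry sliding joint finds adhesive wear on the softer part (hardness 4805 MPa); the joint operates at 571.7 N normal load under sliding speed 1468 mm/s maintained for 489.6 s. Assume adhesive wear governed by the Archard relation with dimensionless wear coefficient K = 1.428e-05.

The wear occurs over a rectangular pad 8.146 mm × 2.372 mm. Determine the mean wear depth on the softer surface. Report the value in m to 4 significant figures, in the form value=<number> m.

value=6.320e-05 m

Intermediate values appear rounded; the computation carries full float precision. Rounded just once, at 4 significant digits.
Convert: Sliding speed v = 1468 mm/s = 1.468 m/s. Distance L = v·t = 1.468 m/s × 489.6 s = 718.7 m.
Convert: Hardness H = 4805 MPa = 4.805e+09 Pa.
Convert: Pad sides 8.146 mm × 2.372 mm = 0.008146 m × 0.002372 m. Contact area A = 0.008146 m × 0.002372 m = 1.932e-05 m².
Working in SI base units: W = 571.7 N, H = 4.805e+09 Pa, K = 1.428e-05.
Volume removed: V = K·W·L/H = 1.428e-05 · 571.7 · 718.7 / 4.805e+09 = 1.221e-09 m³.
Depth of wear h = V/A = 1.221e-09 / 1.932e-05 = 6.320e-05 m.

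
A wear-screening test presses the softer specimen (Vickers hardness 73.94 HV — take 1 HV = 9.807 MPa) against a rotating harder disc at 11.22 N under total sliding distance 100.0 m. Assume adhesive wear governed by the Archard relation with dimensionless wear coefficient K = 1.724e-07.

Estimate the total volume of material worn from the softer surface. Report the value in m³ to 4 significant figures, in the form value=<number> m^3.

The algebra maintains full precision — printed values are rounded, and a single final rounding: four significant figures.
Convert: Hardness H = 73.94 HV × 9.807 MPa/HV = 725.1 MPa = 7.251e+08 Pa.
SI base units throughout: W = 11.22 N, H = 7.251e+08 Pa, K = 1.724e-07.
The Archard volume V = K·W·L/H = 1.724e-07 · 11.22 · 100.0 / 7.251e+08 = 2.668e-13 m³.

value=2.668e-13 m^3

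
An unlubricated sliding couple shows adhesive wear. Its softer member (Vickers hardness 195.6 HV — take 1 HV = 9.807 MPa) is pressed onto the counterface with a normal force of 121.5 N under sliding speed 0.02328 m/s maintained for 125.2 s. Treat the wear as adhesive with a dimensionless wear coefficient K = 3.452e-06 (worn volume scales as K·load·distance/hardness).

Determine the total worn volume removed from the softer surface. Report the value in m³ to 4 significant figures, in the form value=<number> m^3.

value=6.373e-13 m^3

Intermediates are printed rounded. Each operation keeps full float precision, and rounded just once to 4 significant figures.
Convert: Sliding distance L = v·t = 0.02328 m/s × 125.2 s = 2.915 m.
Convert: Hardness H = 195.6 HV × 9.807 MPa/HV = 1918 MPa = 1.918e+09 Pa.
Restated in SI base units: W = 121.5 N, H = 1.918e+09 Pa, K = 3.452e-06.
By Archard's law, V = K·W·L/H = 3.452e-06 · 121.5 · 2.915 / 1.918e+09 = 6.373e-13 m³.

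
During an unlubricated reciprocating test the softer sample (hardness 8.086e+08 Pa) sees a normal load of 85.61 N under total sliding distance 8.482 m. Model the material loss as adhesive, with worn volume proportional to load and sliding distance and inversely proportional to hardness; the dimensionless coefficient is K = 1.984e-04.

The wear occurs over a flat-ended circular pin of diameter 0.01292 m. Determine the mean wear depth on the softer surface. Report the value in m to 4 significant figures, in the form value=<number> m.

value=1.359e-06 m

All working math runs at exact precision; shown intermediates are rounded. Rounded once at the end: four significant digits.
Contact area A = π·d²/4 = π·(0.01292 m)²/4 = 1.311e-04 m².
Working in SI base units: W = 85.61 N, H = 8.086e+08 Pa, K = 1.984e-04.
Volume removed: V = K·W·L/H = 1.984e-04 · 85.61 · 8.482 / 8.086e+08 = 1.782e-10 m³.
Mean depth h = V/A = 1.782e-10 / 1.311e-04 = 1.359e-06 m.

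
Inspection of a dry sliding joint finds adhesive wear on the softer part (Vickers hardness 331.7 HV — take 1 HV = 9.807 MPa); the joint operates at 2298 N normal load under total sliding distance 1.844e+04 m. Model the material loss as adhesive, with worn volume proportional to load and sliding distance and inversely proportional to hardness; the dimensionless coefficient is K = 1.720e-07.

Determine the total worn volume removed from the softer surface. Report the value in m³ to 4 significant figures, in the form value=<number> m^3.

value=2.241e-09 m^3

Quoted intermediates are rounded. All working math maintains exact precision, and a lone final rounding to 4 significant figures.
Convert: Hardness H = 331.7 HV × 9.807 MPa/HV = 3253 MPa = 3.253e+09 Pa.
SI base units throughout: W = 2298 N, H = 3.253e+09 Pa, K = 1.720e-07.
Worn volume V = K·W·L/H = 1.720e-07 · 2298 · 1.844e+04 / 3.253e+09 = 2.241e-09 m³.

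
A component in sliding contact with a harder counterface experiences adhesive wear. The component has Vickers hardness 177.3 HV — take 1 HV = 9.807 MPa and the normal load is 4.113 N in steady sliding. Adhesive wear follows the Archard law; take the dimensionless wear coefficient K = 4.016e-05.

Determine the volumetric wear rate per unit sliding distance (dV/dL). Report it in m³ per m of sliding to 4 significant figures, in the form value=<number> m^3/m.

value=9.500e-14 m^3/m

The intermediates appear rounded, and the algebra runs at full precision; a lone final rounding, at 4 significant figures.
Hardness H = 177.3 HV × 9.807 MPa/HV = 1739 MPa = 1.739e+09 Pa.
In SI base units, W = 4.113 N, H = 1.739e+09 Pa, K = 4.016e-05.
Rate of wear dV/dL = K·W/H, so: 4.016e-05 · 4.113 / 1.739e+09 = 9.500e-14 m³/m.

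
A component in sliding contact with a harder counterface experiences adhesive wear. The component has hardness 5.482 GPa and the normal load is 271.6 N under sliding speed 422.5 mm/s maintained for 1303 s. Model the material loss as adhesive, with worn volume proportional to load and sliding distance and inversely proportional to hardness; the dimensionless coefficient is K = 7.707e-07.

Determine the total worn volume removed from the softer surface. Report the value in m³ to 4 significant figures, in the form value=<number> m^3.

value=2.102e-11 m^3

The algebra holds full float precision — intermediate values are displayed rounded; rounded just once to four significant digits.
Convert: Sliding speed v = 422.5 mm/s = 0.4225 m/s. Path length L = v·t = 0.4225 m/s × 1303 s = 550.5 m.
Convert: Hardness H = 5.482 GPa = 5.482e+09 Pa.
In SI base units, W = 271.6 N, H = 5.482e+09 Pa, K = 7.707e-07.
Wear volume V = K·W·L/H = 7.707e-07 · 271.6 · 550.5 / 5.482e+09 = 2.102e-11 m³.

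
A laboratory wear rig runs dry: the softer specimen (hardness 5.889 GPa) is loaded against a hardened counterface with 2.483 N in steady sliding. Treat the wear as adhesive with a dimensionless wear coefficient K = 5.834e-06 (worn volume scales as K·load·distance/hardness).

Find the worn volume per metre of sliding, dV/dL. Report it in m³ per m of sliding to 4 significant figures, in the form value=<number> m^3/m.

Each operation carries full precision — the intermediates appear rounded. Rounded just once: four significant figures.
Hardness H = 5.889 GPa = 5.889e+09 Pa.
Working in SI base units: W = 2.483 N, H = 5.889e+09 Pa, K = 5.834e-06.
The wear rate dV/dL = K·W/H, per unit distance: 5.834e-06 · 2.483 / 5.889e+09 = 2.460e-15 m³/m.

value=2.460e-15 m^3/m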